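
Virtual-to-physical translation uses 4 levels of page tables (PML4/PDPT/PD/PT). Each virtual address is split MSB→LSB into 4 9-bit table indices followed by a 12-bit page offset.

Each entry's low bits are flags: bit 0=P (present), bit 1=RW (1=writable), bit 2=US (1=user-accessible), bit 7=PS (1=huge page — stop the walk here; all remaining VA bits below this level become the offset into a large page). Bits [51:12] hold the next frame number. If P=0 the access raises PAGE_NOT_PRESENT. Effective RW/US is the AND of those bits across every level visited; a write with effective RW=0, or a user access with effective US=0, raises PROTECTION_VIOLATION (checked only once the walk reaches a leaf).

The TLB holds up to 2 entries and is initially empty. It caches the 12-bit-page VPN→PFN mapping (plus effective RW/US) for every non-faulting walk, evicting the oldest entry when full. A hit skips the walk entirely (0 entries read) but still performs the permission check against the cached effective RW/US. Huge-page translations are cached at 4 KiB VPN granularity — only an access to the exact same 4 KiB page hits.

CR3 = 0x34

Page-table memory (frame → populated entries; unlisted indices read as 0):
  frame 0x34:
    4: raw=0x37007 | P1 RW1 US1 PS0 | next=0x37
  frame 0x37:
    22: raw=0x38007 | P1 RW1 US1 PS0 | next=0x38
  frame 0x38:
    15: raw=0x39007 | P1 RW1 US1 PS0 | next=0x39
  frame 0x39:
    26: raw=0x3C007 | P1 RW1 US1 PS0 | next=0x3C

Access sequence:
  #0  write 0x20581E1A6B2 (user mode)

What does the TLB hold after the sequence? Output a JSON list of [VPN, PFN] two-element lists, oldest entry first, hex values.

Trace:
#0 VA=0x20581E1A6B2 (w,user):
  [0] read 0x34 idx=4: raw=0x37007 flags P=1 W=1 U=1 S=0
  [1] read 0x37 idx=22: raw=0x38007 flags P=1 W=1 U=1 S=0
  [2] read 0x38 idx=15: raw=0x39007 flags P=1 W=1 U=1 S=0
  [3] read 0x39 idx=26: raw=0x3C007 flags P=1 W=1 U=1 S=0
  ⇒ phys 0x3C6B2  [4 reads]

TLB: [["0x20581E1A", "0x3C"]]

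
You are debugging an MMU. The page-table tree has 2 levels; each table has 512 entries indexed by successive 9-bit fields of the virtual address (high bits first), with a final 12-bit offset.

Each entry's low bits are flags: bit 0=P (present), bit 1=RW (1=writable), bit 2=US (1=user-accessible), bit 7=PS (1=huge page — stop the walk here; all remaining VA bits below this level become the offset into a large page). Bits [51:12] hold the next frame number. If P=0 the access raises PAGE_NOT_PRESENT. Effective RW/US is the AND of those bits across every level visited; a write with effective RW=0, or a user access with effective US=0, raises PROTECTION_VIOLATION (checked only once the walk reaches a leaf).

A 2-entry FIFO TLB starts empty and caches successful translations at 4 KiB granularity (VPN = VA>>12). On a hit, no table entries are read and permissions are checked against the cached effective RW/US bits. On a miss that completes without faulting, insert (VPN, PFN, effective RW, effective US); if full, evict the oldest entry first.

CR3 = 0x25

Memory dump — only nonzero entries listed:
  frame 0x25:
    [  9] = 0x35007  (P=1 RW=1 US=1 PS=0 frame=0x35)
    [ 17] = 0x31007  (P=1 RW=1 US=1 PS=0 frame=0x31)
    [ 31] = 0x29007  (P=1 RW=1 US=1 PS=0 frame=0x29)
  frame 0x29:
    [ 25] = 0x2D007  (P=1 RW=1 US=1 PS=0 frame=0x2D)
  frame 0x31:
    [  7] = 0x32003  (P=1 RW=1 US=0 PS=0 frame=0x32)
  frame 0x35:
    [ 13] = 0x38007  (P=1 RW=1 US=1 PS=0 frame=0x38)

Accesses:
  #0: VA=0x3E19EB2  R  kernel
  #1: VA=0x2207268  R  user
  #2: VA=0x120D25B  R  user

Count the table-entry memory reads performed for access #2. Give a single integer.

Per-access translation:
#0 VA=0x3E19EB2 (r,kernel):
  L0: frame=0x25 idx=31 entry=0x29007 [P=1 RW=1 US=1 PS=0]
  L1: frame=0x29 idx=25 entry=0x2D007 [P=1 RW=1 US=1 PS=0]
  ⇒ phys 0x2DEB2  [2 reads]
#1 VA=0x2207268 (r,user):
  L0: frame=0x25 idx=17 entry=0x31007 [P=1 RW=1 US=1 PS=0]
  L1: frame=0x31 idx=7 entry=0x32003 [P=1 RW=1 US=0 PS=0]
  ⇒ fault: PROTECTION_VIOLATION  — 2 lookups
#2 VA=0x120D25B (r,user):
  L0: frame=0x25 idx=9 entry=0x35007 [P=1 RW=1 US=1 PS=0]
  L1: frame=0x35 idx=13 entry=0x38007 [P=1 RW=1 US=1 PS=0]
  ⇒ phys 0x3825B  [2 reads]

Entries read for #2: 2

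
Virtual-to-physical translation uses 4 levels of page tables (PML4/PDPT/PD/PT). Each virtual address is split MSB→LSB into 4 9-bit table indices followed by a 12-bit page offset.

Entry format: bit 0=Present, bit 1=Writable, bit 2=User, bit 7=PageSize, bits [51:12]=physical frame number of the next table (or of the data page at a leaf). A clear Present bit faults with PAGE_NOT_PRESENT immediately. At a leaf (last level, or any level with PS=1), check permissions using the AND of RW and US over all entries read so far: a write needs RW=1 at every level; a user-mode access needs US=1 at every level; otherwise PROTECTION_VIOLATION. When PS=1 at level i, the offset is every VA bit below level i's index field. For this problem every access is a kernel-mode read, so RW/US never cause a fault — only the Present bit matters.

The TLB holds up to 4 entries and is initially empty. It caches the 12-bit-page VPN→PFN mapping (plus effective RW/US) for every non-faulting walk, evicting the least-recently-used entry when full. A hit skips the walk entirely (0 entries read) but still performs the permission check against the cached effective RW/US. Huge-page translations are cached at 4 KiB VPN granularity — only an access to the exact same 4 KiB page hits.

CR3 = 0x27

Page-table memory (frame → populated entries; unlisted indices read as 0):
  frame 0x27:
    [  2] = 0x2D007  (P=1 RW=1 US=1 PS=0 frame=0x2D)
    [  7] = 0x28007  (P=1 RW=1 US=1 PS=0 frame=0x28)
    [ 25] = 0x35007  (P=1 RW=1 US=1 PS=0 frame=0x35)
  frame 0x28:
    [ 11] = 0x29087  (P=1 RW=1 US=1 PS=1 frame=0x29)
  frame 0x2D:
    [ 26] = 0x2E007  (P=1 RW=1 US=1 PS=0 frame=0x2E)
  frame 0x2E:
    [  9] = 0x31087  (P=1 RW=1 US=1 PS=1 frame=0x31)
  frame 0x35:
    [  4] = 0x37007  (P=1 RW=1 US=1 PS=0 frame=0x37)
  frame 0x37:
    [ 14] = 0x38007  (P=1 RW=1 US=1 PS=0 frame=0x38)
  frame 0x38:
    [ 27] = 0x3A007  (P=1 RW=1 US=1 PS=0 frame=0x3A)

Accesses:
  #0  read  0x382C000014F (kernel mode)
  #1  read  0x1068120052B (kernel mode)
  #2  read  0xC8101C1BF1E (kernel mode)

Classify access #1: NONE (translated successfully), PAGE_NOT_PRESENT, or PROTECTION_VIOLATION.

Walk each access:
#0 VA=0x382C000014F (r,kernel):
  L0 @0x27[7] → 0x28007  P=1,RW=1,US=1,PS=0
  L1 @0x28[11] → 0x29087  P=1,RW=1,US=1,PS=1
  → PA=0x2914F (huge @L1)  (2 entries read)
#1 VA=0x1068120052B (r,kernel):
  L0 @0x27[2] → 0x2D007  P=1,RW=1,US=1,PS=0
  L1 @0x2D[26] → 0x2E007  P=1,RW=1,US=1,PS=0
  L2 @0x2E[9] → 0x31087  P=1,RW=1,US=1,PS=1
  → PA=0x3152B (huge @L2)  (3 entries read)
#2 VA=0xC8101C1BF1E (r,kernel):
  L0 @0x27[25] → 0x35007  P=1,RW=1,US=1,PS=0
  L1 @0x35[4] → 0x37007  P=1,RW=1,US=1,PS=0
  L2 @0x37[14] → 0x38007  P=1,RW=1,US=1,PS=0
  L3 @0x38[27] → 0x3A007  P=1,RW=1,US=1,PS=0
  → PA=0x3AF1E  (4 entries read)

Access #1 fault: NONE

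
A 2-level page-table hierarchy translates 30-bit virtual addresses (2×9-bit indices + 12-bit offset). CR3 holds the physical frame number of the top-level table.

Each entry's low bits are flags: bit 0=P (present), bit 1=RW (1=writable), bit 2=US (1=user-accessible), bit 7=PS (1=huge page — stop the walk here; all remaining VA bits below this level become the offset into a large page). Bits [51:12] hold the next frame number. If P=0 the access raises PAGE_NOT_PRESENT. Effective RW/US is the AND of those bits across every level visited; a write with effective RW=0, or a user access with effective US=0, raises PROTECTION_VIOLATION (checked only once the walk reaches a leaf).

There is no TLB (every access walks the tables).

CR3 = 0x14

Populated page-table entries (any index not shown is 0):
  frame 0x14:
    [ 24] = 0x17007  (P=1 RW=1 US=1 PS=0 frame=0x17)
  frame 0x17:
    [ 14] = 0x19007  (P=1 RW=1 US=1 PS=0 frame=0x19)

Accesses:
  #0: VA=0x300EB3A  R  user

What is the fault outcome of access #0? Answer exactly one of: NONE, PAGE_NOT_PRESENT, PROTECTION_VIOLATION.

Per-access translation:
#0 VA=0x300EB3A (r,user):
  L0: frame=0x14 idx=24 entry=0x17007 [P=1 RW=1 US=1 PS=0]
  L1: frame=0x17 idx=14 entry=0x19007 [P=1 RW=1 US=1 PS=0]
  ⇒ phys 0x19B3A  [2 reads]

Access #0 fault: NONE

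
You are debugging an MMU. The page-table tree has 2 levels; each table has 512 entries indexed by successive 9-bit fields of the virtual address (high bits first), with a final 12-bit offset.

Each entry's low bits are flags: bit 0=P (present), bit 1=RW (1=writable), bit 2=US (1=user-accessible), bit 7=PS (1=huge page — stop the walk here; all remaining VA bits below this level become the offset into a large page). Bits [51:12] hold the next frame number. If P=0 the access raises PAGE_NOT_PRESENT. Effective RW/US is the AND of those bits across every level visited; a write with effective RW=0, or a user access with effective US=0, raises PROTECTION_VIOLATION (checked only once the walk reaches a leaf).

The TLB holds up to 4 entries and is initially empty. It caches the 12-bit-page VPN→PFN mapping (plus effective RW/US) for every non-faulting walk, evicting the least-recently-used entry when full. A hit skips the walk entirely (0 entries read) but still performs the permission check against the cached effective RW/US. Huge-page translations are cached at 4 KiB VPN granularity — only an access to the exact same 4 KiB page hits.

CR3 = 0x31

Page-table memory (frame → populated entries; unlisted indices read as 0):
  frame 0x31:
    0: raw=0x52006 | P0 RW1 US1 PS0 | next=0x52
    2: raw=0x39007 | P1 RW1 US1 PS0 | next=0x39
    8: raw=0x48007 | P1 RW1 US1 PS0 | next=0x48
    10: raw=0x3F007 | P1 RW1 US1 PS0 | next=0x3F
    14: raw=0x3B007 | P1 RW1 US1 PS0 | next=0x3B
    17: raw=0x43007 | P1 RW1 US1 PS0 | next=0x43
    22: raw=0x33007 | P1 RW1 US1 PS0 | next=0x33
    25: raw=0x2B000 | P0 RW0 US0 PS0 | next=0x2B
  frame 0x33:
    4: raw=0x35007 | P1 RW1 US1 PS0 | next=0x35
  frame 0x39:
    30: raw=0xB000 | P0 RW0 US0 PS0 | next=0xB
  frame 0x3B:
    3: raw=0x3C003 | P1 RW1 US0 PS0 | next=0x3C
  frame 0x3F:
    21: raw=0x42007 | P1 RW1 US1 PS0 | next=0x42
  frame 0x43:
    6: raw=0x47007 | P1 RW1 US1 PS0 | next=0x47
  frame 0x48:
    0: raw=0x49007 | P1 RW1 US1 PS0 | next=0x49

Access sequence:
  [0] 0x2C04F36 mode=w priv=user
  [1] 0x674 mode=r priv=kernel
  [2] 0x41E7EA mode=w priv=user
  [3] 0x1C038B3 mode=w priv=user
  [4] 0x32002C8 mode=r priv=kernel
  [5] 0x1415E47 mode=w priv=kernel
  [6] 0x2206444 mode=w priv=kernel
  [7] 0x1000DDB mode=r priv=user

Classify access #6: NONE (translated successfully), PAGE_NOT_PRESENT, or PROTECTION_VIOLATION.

Walk each access:
#0 VA=0x2C04F36 (w,user):
  L0 @0x31[22] → 0x33007  P=1,RW=1,US=1,PS=0
  L1 @0x33[4] → 0x35007  P=1,RW=1,US=1,PS=0
  → PA=0x35F36  (2 entries read)
#1 VA=0x674 (r,kernel):
  L0 @0x31[0] → 0x52006  P=0,RW=1,US=1,PS=0
  ✗ PAGE_NOT_PRESENT  [1 reads]
#2 VA=0x41E7EA (w,user):
  L0 @0x31[2] → 0x39007  P=1,RW=1,US=1,PS=0
  L1 @0x39[30] → 0xB000  P=0,RW=0,US=0,PS=0
  ✗ PAGE_NOT_PRESENT  [2 reads]
#3 VA=0x1C038B3 (w,user):
  L0 @0x31[14] → 0x3B007  P=1,RW=1,US=1,PS=0
  L1 @0x3B[3] → 0x3C003  P=1,RW=1,US=0,PS=0
  ✗ PROTECTION_VIOLATION  [2 reads]
#4 VA=0x32002C8 (r,kernel):
  L0 @0x31[25] → 0x2B000  P=0,RW=0,US=0,PS=0
  ✗ PAGE_NOT_PRESENT  [1 reads]
#5 VA=0x1415E47 (w,kernel):
  L0 @0x31[10] → 0x3F007  P=1,RW=1,US=1,PS=0
  L1 @0x3F[21] → 0x42007  P=1,RW=1,US=1,PS=0
  → PA=0x42E47  (2 entries read)
#6 VA=0x2206444 (w,kernel):
  L0 @0x31[17] → 0x43007  P=1,RW=1,US=1,PS=0
  L1 @0x43[6] → 0x47007  P=1,RW=1,US=1,PS=0
  → PA=0x47444  (2 entries read)
#7 VA=0x1000DDB (r,user):
  L0 @0x31[8] → 0x48007  P=1,RW=1,US=1,PS=0
  L1 @0x48[0] → 0x49007  P=1,RW=1,US=1,PS=0
  → PA=0x49DDB  (2 entries read)

Access #6 fault: NONE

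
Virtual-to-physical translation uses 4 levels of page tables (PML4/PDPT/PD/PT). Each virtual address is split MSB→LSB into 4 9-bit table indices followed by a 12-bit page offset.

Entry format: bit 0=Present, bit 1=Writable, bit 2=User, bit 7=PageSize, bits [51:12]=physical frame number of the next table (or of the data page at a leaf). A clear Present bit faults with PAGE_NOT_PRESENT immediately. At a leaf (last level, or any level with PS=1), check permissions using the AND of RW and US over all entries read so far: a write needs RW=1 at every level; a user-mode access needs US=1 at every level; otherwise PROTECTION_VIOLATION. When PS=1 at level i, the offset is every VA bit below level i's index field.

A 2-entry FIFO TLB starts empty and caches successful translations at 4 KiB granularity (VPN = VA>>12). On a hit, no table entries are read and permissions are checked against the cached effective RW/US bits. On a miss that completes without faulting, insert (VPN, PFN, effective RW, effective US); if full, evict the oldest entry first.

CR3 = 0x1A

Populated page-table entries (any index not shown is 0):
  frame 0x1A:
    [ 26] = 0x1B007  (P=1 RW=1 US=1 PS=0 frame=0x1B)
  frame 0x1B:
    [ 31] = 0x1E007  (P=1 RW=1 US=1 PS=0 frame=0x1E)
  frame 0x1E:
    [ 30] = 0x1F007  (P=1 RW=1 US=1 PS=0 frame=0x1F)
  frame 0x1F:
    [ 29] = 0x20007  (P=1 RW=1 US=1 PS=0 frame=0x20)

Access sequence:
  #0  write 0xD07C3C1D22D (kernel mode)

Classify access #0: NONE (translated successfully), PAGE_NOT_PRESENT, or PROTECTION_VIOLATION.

Trace:
#0 VA=0xD07C3C1D22D (w,kernel):
  L0 @0x1A[26] → 0x1B007  P=1,RW=1,US=1,PS=0
  L1 @0x1B[31] → 0x1E007  P=1,RW=1,US=1,PS=0
  L2 @0x1E[30] → 0x1F007  P=1,RW=1,US=1,PS=0
  L3 @0x1F[29] → 0x20007  P=1,RW=1,US=1,PS=0
  ✓ 0x2022D  — 4 lookups

Access #0 fault: NONE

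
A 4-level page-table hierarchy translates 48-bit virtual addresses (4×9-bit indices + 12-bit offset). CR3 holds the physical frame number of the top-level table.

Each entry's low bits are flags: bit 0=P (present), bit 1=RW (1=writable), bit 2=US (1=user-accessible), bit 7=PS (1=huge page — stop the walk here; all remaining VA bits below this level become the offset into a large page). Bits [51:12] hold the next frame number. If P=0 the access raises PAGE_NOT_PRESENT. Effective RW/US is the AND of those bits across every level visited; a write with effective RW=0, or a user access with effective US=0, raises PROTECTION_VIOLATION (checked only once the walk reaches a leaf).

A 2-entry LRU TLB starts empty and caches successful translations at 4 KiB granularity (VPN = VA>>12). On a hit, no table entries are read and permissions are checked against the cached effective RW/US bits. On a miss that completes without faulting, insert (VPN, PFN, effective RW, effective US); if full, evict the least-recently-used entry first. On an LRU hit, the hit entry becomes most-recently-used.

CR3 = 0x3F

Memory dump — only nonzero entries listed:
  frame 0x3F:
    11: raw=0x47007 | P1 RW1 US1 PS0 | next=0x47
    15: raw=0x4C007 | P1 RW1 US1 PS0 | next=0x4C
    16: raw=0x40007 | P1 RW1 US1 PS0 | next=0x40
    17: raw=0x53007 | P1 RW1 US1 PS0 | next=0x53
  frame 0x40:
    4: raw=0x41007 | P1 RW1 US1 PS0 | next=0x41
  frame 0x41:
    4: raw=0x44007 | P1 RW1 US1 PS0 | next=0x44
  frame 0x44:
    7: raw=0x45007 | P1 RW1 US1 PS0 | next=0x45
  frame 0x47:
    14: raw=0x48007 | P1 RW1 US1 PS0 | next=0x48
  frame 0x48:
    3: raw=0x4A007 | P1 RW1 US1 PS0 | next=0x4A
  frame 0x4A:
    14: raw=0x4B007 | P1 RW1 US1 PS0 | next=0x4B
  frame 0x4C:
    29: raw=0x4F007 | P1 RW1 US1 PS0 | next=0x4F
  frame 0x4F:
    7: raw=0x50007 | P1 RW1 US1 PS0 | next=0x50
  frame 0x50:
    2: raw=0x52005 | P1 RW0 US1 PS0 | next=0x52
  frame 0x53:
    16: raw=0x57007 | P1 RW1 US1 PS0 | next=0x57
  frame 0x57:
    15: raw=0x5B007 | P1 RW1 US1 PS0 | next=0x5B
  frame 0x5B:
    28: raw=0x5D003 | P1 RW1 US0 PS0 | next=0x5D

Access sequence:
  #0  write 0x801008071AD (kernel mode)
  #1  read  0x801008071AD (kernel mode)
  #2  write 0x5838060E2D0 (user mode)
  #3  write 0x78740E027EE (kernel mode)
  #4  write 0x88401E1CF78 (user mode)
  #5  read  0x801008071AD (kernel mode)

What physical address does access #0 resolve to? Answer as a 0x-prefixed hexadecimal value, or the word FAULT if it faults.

Trace:
#0 VA=0x801008071AD (w,kernel):
  lvl0: tbl 0x3F, slot 16 ⇒ 0x40007 (P1/RW1/US1/PS0)
  lvl1: tbl 0x40, slot 4 ⇒ 0x41007 (P1/RW1/US1/PS0)
  lvl2: tbl 0x41, slot 4 ⇒ 0x44007 (P1/RW1/US1/PS0)
  lvl3: tbl 0x44, slot 7 ⇒ 0x45007 (P1/RW1/US1/PS0)
  ✓ 0x451AD  — 4 lookups
#1 VA=0x801008071AD (r,kernel):
  TLB hit vpn=0x80100807 → PA=0x451AD
#2 VA=0x5838060E2D0 (w,user):
  lvl0: tbl 0x3F, slot 11 ⇒ 0x47007 (P1/RW1/US1/PS0)
  lvl1: tbl 0x47, slot 14 ⇒ 0x48007 (P1/RW1/US1/PS0)
  lvl2: tbl 0x48, slot 3 ⇒ 0x4A007 (P1/RW1/US1/PS0)
  lvl3: tbl 0x4A, slot 14 ⇒ 0x4B007 (P1/RW1/US1/PS0)
  ✓ 0x4B2D0  — 4 lookups
#3 VA=0x78740E027EE (w,kernel):
  lvl0: tbl 0x3F, slot 15 ⇒ 0x4C007 (P1/RW1/US1/PS0)
  lvl1: tbl 0x4C, slot 29 ⇒ 0x4F007 (P1/RW1/US1/PS0)
  lvl2: tbl 0x4F, slot 7 ⇒ 0x50007 (P1/RW1/US1/PS0)
  lvl3: tbl 0x50, slot 2 ⇒ 0x52005 (P1/RW0/US1/PS0)
  ✗ PROTECTION_VIOLATION  [4 reads]
#4 VA=0x88401E1CF78 (w,user):
  lvl0: tbl 0x3F, slot 17 ⇒ 0x53007 (P1/RW1/US1/PS0)
  lvl1: tbl 0x53, slot 16 ⇒ 0x57007 (P1/RW1/US1/PS0)
  lvl2: tbl 0x57, slot 15 ⇒ 0x5B007 (P1/RW1/US1/PS0)
  lvl3: tbl 0x5B, slot 28 ⇒ 0x5D003 (P1/RW1/US0/PS0)
  ✗ PROTECTION_VIOLATION  [4 reads]
#5 VA=0x801008071AD (r,kernel):
  TLB hit vpn=0x80100807 → PA=0x451AD

Access #0 PA: 0x451AD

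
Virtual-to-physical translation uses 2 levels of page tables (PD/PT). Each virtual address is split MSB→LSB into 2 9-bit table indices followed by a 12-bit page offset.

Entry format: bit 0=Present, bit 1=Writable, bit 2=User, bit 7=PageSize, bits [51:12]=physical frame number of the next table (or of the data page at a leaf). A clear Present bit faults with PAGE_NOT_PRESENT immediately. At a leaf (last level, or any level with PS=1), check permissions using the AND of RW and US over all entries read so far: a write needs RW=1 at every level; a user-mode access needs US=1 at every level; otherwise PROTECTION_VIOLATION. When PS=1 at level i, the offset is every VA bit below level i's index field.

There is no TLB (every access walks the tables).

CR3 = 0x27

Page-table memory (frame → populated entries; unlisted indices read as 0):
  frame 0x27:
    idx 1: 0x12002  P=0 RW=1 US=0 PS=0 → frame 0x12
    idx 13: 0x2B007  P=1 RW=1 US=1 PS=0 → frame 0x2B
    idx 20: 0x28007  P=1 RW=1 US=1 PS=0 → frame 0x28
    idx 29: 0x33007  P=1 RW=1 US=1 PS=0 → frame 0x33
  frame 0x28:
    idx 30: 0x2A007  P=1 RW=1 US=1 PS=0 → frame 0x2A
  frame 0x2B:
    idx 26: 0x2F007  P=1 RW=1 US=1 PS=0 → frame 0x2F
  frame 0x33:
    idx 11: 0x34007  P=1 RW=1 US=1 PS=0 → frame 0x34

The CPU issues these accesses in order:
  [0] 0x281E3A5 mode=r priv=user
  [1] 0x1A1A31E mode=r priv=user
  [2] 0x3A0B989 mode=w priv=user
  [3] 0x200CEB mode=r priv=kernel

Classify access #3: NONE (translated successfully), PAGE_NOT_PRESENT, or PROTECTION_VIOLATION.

Trace:
#0 VA=0x281E3A5 (r,user):
  L0: frame=0x27 idx=20 entry=0x28007 [P=1 RW=1 US=1 PS=0]
  L1: frame=0x28 idx=30 entry=0x2A007 [P=1 RW=1 US=1 PS=0]
  → PA=0x2A3A5  (2 entries read)
#1 VA=0x1A1A31E (r,user):
  L0: frame=0x27 idx=13 entry=0x2B007 [P=1 RW=1 US=1 PS=0]
  L1: frame=0x2B idx=26 entry=0x2F007 [P=1 RW=1 US=1 PS=0]
  → PA=0x2F31E  (2 entries read)
#2 VA=0x3A0B989 (w,user):
  L0: frame=0x27 idx=29 entry=0x33007 [P=1 RW=1 US=1 PS=0]
  L1: frame=0x33 idx=11 entry=0x34007 [P=1 RW=1 US=1 PS=0]
  → PA=0x34989  (2 entries read)
#3 VA=0x200CEB (r,kernel):
  L0: frame=0x27 idx=1 entry=0x12002 [P=0 RW=1 US=0 PS=0]
  → PAGE_NOT_PRESENT  (1 entries read)

Access #3 fault: PAGE_NOT_PRESENT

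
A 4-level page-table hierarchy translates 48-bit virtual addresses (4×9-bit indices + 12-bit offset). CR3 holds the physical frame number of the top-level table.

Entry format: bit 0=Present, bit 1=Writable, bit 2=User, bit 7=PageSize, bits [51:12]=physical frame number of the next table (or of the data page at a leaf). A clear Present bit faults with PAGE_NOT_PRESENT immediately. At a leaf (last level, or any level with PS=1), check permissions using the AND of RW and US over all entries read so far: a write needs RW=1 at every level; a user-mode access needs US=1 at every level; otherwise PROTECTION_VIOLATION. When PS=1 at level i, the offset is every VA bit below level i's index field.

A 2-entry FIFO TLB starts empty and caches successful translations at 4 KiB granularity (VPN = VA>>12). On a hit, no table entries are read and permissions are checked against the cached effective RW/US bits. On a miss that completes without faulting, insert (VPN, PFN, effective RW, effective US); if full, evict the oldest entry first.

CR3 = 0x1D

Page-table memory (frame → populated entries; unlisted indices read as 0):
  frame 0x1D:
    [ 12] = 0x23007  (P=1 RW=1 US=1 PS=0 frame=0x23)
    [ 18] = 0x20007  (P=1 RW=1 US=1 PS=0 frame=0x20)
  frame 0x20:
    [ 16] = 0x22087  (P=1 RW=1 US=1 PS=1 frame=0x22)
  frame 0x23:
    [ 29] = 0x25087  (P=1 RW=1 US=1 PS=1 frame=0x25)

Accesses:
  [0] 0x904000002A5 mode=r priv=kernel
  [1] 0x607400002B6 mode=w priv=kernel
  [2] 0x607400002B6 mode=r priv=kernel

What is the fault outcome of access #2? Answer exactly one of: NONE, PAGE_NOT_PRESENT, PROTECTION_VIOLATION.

Trace:
#0 VA=0x904000002A5 (r,kernel):
  L0: frame=0x1D idx=18 entry=0x20007 [P=1 RW=1 US=1 PS=0]
  L1: frame=0x20 idx=16 entry=0x22087 [P=1 RW=1 US=1 PS=1]
  ✓ 0x222A5 (huge @L1)  — 2 lookups
#1 VA=0x607400002B6 (w,kernel):
  L0: frame=0x1D idx=12 entry=0x23007 [P=1 RW=1 US=1 PS=0]
  L1: frame=0x23 idx=29 entry=0x25087 [P=1 RW=1 US=1 PS=1]
  ✓ 0x252B6 (huge @L1)  — 2 lookups
#2 VA=0x607400002B6 (r,kernel):
  TLB hit vpn=0x60740000 → PA=0x252B6

Access #2 fault: NONE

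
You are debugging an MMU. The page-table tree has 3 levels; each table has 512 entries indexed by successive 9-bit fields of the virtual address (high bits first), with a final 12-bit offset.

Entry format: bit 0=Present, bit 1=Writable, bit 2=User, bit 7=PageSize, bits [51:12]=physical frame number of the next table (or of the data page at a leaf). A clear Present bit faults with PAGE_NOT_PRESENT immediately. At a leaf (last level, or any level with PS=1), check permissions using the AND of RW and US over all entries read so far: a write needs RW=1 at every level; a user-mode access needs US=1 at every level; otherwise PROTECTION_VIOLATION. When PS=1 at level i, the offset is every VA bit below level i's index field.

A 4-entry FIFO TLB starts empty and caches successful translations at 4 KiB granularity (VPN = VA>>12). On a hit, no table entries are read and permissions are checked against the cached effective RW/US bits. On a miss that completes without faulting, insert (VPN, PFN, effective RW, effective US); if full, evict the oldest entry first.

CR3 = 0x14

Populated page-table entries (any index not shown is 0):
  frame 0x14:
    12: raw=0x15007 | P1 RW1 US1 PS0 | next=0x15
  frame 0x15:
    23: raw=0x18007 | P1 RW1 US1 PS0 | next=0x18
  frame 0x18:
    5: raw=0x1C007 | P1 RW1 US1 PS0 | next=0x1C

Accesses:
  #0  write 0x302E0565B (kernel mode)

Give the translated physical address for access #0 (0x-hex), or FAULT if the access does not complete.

Per-access translation:
#0 VA=0x302E0565B (w,kernel):
  [0] read 0x14 idx=12: raw=0x15007 flags P=1 W=1 U=1 S=0
  [1] read 0x15 idx=23: raw=0x18007 flags P=1 W=1 U=1 S=0
  [2] read 0x18 idx=5: raw=0x1C007 flags P=1 W=1 U=1 S=0
  ✓ 0x1C65B  — 3 lookups

Access #0 PA: 0x1C65B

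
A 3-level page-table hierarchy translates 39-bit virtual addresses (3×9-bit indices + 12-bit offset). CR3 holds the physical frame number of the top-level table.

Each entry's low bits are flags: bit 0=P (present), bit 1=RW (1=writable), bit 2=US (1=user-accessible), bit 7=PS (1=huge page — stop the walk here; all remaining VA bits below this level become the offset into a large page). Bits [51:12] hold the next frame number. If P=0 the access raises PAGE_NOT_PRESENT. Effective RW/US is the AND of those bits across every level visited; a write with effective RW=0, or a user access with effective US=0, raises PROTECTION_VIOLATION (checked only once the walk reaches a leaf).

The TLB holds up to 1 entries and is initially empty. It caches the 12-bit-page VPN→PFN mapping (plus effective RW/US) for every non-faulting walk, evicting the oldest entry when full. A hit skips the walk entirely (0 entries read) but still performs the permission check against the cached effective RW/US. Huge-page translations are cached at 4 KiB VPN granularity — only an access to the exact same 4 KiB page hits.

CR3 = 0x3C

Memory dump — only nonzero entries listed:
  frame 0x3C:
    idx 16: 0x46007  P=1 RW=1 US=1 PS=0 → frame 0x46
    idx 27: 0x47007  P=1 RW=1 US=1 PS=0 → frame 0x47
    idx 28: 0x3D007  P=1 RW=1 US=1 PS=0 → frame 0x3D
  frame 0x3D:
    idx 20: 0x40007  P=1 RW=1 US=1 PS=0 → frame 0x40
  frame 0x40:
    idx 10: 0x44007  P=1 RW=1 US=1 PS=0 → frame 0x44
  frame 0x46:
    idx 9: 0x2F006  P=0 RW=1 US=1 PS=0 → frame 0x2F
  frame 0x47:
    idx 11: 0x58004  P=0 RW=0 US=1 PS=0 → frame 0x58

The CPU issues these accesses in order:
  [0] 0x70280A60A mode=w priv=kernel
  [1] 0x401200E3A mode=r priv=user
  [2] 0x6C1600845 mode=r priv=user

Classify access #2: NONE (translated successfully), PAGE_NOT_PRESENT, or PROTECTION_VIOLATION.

Per-access translation:
#0 VA=0x70280A60A (w,kernel):
  L0 @0x3C[28] → 0x3D007  P=1,RW=1,US=1,PS=0
  L1 @0x3D[20] → 0x40007  P=1,RW=1,US=1,PS=0
  L2 @0x40[10] → 0x44007  P=1,RW=1,US=1,PS=0
  → PA=0x4460A  (3 entries read)
#1 VA=0x401200E3A (r,user):
  L0 @0x3C[16] → 0x46007  P=1,RW=1,US=1,PS=0
  L1 @0x46[9] → 0x2F006  P=0,RW=1,US=1,PS=0
  → PAGE_NOT_PRESENT  (2 entries read)
#2 VA=0x6C1600845 (r,user):
  L0 @0x3C[27] → 0x47007  P=1,RW=1,US=1,PS=0
  L1 @0x47[11] → 0x58004  P=0,RW=0,US=1,PS=0
  → PAGE_NOT_PRESENT  (2 entries read)

Access #2 fault: PAGE_NOT_PRESENT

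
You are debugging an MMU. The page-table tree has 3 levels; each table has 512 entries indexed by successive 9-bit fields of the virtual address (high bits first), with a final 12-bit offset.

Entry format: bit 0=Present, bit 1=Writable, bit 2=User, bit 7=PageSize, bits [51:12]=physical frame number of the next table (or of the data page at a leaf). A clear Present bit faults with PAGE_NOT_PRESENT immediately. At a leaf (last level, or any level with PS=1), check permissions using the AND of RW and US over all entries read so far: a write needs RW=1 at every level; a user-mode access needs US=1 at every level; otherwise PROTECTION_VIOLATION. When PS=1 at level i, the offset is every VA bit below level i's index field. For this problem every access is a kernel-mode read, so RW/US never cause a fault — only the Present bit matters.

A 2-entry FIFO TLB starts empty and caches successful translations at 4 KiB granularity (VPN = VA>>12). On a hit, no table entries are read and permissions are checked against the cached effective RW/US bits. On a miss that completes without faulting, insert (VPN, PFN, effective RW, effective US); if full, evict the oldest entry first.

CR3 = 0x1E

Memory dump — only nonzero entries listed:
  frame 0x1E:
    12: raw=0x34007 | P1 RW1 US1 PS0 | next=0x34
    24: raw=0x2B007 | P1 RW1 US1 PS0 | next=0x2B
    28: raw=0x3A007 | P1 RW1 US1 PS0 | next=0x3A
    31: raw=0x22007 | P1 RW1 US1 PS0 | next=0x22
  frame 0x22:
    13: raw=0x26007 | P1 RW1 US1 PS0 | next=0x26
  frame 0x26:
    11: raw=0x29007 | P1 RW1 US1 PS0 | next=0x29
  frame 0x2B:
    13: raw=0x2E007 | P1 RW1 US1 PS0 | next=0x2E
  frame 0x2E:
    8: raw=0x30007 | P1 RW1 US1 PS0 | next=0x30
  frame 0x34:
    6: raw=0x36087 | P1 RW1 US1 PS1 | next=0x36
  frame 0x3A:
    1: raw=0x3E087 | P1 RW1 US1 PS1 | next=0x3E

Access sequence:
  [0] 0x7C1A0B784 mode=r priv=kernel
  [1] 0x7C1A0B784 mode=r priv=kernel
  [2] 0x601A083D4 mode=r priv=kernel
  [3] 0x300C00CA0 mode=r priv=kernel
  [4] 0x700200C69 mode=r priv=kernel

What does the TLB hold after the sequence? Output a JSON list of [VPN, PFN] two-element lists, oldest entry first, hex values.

Trace:
#0 VA=0x7C1A0B784 (r,kernel):
  L0 @0x1E[31] → 0x22007  P=1,RW=1,US=1,PS=0
  L1 @0x22[13] → 0x26007  P=1,RW=1,US=1,PS=0
  L2 @0x26[11] → 0x29007  P=1,RW=1,US=1,PS=0
  ⇒ phys 0x29784  [3 reads]
#1 VA=0x7C1A0B784 (r,kernel):
  TLB hit vpn=0x7C1A0B → PA=0x29784
#2 VA=0x601A083D4 (r,kernel):
  L0 @0x1E[24] → 0x2B007  P=1,RW=1,US=1,PS=0
  L1 @0x2B[13] → 0x2E007  P=1,RW=1,US=1,PS=0
  L2 @0x2E[8] → 0x30007  P=1,RW=1,US=1,PS=0
  ⇒ phys 0x303D4  [3 reads]
#3 VA=0x300C00CA0 (r,kernel):
  L0 @0x1E[12] → 0x34007  P=1,RW=1,US=1,PS=0
  L1 @0x34[6] → 0x36087  P=1,RW=1,US=1,PS=1
  ⇒ phys 0x36CA0 (huge @L1)  [2 reads]
#4 VA=0x700200C69 (r,kernel):
  L0 @0x1E[28] → 0x3A007  P=1,RW=1,US=1,PS=0
  L1 @0x3A[1] → 0x3E087  P=1,RW=1,US=1,PS=1
  ⇒ phys 0x3EC69 (huge @L1)  [2 reads]

TLB: [["0x300C00", "0x36"], ["0x700200", "0x3E"]]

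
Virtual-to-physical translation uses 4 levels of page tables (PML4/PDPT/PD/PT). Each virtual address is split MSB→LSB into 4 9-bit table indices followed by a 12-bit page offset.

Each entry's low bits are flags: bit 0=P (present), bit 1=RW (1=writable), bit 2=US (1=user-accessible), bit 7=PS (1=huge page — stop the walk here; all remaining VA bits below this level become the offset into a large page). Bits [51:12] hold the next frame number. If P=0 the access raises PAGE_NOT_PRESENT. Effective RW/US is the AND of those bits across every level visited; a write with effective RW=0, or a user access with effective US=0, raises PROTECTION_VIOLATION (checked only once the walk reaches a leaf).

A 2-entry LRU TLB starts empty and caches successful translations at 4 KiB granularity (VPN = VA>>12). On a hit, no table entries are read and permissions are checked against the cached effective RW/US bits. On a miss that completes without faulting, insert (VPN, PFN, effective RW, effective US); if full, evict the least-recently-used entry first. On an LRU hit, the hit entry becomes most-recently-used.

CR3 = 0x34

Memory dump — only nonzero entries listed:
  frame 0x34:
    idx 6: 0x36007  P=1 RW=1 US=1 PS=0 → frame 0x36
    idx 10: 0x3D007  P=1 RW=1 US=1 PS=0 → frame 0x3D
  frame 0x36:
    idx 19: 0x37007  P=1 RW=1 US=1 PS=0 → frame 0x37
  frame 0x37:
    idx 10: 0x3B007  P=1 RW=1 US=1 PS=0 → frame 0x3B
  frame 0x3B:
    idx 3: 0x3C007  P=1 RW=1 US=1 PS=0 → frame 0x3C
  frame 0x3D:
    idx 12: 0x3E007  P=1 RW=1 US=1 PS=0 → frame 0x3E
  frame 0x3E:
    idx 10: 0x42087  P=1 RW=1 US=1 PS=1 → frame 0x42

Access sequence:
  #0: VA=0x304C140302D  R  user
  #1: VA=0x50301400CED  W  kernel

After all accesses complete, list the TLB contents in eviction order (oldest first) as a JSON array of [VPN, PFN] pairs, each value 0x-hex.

Per-access translation:
#0 VA=0x304C140302D (r,user):
  lvl0: tbl 0x34, slot 6 ⇒ 0x36007 (P1/RW1/US1/PS0)
  lvl1: tbl 0x36, slot 19 ⇒ 0x37007 (P1/RW1/US1/PS0)
  lvl2: tbl 0x37, slot 10 ⇒ 0x3B007 (P1/RW1/US1/PS0)
  lvl3: tbl 0x3B, slot 3 ⇒ 0x3C007 (P1/RW1/US1/PS0)
  → PA=0x3C02D  (4 entries read)
#1 VA=0x50301400CED (w,kernel):
  lvl0: tbl 0x34, slot 10 ⇒ 0x3D007 (P1/RW1/US1/PS0)
  lvl1: tbl 0x3D, slot 12 ⇒ 0x3E007 (P1/RW1/US1/PS0)
  lvl2: tbl 0x3E, slot 10 ⇒ 0x42087 (P1/RW1/US1/PS1)
  → PA=0x42CED (huge @L2)  (3 entries read)

TLB: [["0x304C1403", "0x3C"], ["0x50301400", "0x42"]]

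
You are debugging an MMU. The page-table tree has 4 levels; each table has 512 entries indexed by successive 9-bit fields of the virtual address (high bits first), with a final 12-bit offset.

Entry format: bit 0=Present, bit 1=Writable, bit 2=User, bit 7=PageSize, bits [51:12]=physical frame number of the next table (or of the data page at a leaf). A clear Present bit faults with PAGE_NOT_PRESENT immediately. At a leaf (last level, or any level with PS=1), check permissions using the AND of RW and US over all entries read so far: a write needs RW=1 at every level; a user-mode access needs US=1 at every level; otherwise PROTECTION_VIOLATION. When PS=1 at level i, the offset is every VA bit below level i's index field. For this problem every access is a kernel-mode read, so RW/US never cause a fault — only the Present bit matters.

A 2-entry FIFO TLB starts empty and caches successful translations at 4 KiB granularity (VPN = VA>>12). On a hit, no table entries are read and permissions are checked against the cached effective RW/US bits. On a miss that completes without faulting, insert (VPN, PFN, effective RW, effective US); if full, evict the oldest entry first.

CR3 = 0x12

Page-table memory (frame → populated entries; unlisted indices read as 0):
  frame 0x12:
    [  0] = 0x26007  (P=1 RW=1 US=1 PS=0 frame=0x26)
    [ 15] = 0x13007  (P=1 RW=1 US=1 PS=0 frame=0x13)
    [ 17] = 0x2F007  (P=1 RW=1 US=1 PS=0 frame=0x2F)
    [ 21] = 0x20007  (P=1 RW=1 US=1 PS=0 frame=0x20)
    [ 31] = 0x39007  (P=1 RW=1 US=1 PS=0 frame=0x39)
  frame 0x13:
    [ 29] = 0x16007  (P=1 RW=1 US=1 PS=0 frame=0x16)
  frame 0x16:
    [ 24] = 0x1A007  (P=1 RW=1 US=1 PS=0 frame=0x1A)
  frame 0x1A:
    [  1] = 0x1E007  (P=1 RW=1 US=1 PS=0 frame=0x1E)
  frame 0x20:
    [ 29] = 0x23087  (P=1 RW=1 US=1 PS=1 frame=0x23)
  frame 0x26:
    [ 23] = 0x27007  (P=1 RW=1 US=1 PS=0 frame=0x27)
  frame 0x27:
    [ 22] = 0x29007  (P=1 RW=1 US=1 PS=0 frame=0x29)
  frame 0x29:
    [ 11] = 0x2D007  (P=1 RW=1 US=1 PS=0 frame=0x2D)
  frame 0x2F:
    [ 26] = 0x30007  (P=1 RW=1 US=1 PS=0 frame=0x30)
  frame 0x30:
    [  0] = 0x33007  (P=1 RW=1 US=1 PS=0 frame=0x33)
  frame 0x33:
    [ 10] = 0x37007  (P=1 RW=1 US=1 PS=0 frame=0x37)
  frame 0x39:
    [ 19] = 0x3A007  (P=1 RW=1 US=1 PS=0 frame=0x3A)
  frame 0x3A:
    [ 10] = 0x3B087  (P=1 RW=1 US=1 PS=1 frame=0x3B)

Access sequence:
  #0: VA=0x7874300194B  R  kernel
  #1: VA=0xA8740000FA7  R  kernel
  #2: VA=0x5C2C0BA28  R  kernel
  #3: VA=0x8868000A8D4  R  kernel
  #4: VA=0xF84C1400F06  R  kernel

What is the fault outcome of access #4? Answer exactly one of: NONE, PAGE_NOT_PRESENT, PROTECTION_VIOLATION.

Per-access translation:
#0 VA=0x7874300194B (r,kernel):
  [0] read 0x12 idx=15: raw=0x13007 flags P=1 W=1 U=1 S=0
  [1] read 0x13 idx=29: raw=0x16007 flags P=1 W=1 U=1 S=0
  [2] read 0x16 idx=24: raw=0x1A007 flags P=1 W=1 U=1 S=0
  [3] read 0x1A idx=1: raw=0x1E007 flags P=1 W=1 U=1 S=0
  ✓ 0x1E94B  — 4 lookups
#1 VA=0xA8740000FA7 (r,kernel):
  [0] read 0x12 idx=21: raw=0x20007 flags P=1 W=1 U=1 S=0
  [1] read 0x20 idx=29: raw=0x23087 flags P=1 W=1 U=1 S=1
  ✓ 0x23FA7 (huge @L1)  — 2 lookups
#2 VA=0x5C2C0BA28 (r,kernel):
  [0] read 0x12 idx=0: raw=0x26007 flags P=1 W=1 U=1 S=0
  [1] read 0x26 idx=23: raw=0x27007 flags P=1 W=1 U=1 S=0
  [2] read 0x27 idx=22: raw=0x29007 flags P=1 W=1 U=1 S=0
  [3] read 0x29 idx=11: raw=0x2D007 flags P=1 W=1 U=1 S=0
  ✓ 0x2DA28  — 4 lookups
#3 VA=0x8868000A8D4 (r,kernel):
  [0] read 0x12 idx=17: raw=0x2F007 flags P=1 W=1 U=1 S=0
  [1] read 0x2F idx=26: raw=0x30007 flags P=1 W=1 U=1 S=0
  [2] read 0x30 idx=0: raw=0x33007 flags P=1 W=1 U=1 S=0
  [3] read 0x33 idx=10: raw=0x37007 flags P=1 W=1 U=1 S=0
  ✓ 0x378D4  — 4 lookups
#4 VA=0xF84C1400F06 (r,kernel):
  [0] read 0x12 idx=31: raw=0x39007 flags P=1 W=1 U=1 S=0
  [1] read 0x39 idx=19: raw=0x3A007 flags P=1 W=1 U=1 S=0
  [2] read 0x3A idx=10: raw=0x3B087 flags P=1 W=1 U=1 S=1
  ✓ 0x3BF06 (huge @L2)  — 3 lookups

Access #4 fault: NONE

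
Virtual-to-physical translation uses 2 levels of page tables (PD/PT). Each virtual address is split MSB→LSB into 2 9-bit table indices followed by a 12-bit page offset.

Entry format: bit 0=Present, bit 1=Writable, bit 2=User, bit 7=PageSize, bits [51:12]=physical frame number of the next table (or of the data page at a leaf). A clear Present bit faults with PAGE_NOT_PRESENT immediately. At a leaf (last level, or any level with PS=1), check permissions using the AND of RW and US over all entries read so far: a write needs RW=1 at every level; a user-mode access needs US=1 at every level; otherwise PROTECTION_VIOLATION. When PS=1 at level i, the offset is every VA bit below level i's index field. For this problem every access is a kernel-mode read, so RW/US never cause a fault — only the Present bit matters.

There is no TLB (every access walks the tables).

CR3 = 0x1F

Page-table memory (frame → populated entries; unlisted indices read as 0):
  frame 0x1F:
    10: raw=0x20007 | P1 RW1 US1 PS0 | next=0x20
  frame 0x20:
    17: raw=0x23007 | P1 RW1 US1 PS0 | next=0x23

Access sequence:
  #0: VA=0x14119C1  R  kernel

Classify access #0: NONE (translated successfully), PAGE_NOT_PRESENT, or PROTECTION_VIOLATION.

Trace:
#0 VA=0x14119C1 (r,kernel):
  [0] read 0x1F idx=10: raw=0x20007 flags P=1 W=1 U=1 S=0
  [1] read 0x20 idx=17: raw=0x23007 flags P=1 W=1 U=1 S=0
  ✓ 0x239C1  — 2 lookups

Access #0 fault: NONE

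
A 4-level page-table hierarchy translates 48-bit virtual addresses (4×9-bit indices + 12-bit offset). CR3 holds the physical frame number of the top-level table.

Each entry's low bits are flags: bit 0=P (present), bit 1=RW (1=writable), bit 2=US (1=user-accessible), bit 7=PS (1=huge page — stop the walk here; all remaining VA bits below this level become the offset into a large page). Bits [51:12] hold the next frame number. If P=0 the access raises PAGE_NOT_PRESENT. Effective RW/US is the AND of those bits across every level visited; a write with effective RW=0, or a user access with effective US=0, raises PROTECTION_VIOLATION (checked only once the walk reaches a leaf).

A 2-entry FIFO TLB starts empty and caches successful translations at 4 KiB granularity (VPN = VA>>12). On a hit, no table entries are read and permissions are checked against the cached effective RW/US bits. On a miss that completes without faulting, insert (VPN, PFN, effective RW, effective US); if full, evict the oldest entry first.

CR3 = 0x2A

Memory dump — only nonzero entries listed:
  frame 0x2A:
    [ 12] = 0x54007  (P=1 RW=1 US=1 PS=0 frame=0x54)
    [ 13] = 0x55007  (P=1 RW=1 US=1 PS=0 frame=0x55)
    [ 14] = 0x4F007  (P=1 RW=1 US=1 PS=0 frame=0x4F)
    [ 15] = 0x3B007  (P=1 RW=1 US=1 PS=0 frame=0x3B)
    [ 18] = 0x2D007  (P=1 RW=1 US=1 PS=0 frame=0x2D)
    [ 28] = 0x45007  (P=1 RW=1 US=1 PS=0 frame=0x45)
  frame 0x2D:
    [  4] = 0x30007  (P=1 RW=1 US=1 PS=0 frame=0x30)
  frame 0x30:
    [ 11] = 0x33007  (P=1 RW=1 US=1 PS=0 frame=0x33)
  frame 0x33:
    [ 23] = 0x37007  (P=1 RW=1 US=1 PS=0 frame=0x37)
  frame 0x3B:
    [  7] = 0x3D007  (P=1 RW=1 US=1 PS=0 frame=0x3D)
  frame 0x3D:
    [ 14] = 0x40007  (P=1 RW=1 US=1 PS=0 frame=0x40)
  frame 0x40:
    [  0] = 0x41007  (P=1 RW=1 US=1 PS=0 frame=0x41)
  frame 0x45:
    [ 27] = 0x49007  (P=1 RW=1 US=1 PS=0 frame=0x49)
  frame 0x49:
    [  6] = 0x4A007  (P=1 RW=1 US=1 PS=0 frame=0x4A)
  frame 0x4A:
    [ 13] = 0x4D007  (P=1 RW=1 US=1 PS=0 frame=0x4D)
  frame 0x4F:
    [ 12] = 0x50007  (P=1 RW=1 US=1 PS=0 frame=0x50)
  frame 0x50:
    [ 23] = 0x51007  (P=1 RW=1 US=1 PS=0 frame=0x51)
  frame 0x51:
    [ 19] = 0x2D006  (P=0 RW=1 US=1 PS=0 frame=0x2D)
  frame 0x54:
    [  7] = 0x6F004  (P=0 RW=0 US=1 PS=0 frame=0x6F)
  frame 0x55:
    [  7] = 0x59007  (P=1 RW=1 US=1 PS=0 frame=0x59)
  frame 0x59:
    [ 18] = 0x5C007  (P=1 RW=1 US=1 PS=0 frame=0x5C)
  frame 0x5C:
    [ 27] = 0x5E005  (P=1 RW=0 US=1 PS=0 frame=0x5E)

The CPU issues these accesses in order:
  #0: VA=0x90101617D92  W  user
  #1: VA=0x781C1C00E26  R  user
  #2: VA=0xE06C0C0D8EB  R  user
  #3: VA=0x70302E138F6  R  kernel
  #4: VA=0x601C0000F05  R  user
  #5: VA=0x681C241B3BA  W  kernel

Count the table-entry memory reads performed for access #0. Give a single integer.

Per-access translation:
#0 VA=0x90101617D92 (w,user):
  L0: frame=0x2A idx=18 entry=0x2D007 [P=1 RW=1 US=1 PS=0]
  L1: frame=0x2D idx=4 entry=0x30007 [P=1 RW=1 US=1 PS=0]
  L2: frame=0x30 idx=11 entry=0x33007 [P=1 RW=1 US=1 PS=0]
  L3: frame=0x33 idx=23 entry=0x37007 [P=1 RW=1 US=1 PS=0]
  ⇒ phys 0x37D92  [4 reads]
#1 VA=0x781C1C00E26 (r,user):
  L0: frame=0x2A idx=15 entry=0x3B007 [P=1 RW=1 US=1 PS=0]
  L1: frame=0x3B idx=7 entry=0x3D007 [P=1 RW=1 US=1 PS=0]
  L2: frame=0x3D idx=14 entry=0x40007 [P=1 RW=1 US=1 PS=0]
  L3: frame=0x40 idx=0 entry=0x41007 [P=1 RW=1 US=1 PS=0]
  ⇒ phys 0x41E26  [4 reads]
#2 VA=0xE06C0C0D8EB (r,user):
  L0: frame=0x2A idx=28 entry=0x45007 [P=1 RW=1 US=1 PS=0]
  L1: frame=0x45 idx=27 entry=0x49007 [P=1 RW=1 US=1 PS=0]
  L2: frame=0x49 idx=6 entry=0x4A007 [P=1 RW=1 US=1 PS=0]
  L3: frame=0x4A idx=13 entry=0x4D007 [P=1 RW=1 US=1 PS=0]
  ⇒ phys 0x4D8EB  [4 reads]
#3 VA=0x70302E138F6 (r,kernel):
  L0: frame=0x2A idx=14 entry=0x4F007 [P=1 RW=1 US=1 PS=0]
  L1: frame=0x4F idx=12 entry=0x50007 [P=1 RW=1 US=1 PS=0]
  L2: frame=0x50 idx=23 entry=0x51007 [P=1 RW=1 US=1 PS=0]
  L3: frame=0x51 idx=19 entry=0x2D006 [P=0 RW=1 US=1 PS=0]
  ⇒ fault: PAGE_NOT_PRESENT  — 4 lookups
#4 VA=0x601C0000F05 (r,user):
  L0: frame=0x2A idx=12 entry=0x54007 [P=1 RW=1 US=1 PS=0]
  L1: frame=0x54 idx=7 entry=0x6F004 [P=0 RW=0 US=1 PS=0]
  ⇒ fault: PAGE_NOT_PRESENT  — 2 lookups
#5 VA=0x681C241B3BA (w,kernel):
  L0: frame=0x2A idx=13 entry=0x55007 [P=1 RW=1 US=1 PS=0]
  L1: frame=0x55 idx=7 entry=0x59007 [P=1 RW=1 US=1 PS=0]
  L2: frame=0x59 idx=18 entry=0x5C007 [P=1 RW=1 US=1 PS=0]
  L3: frame=0x5C idx=27 entry=0x5E005 [P=1 RW=0 US=1 PS=0]
  ⇒ fault: PROTECTION_VIOLATION  — 4 lookups

Entries read for #0: 4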